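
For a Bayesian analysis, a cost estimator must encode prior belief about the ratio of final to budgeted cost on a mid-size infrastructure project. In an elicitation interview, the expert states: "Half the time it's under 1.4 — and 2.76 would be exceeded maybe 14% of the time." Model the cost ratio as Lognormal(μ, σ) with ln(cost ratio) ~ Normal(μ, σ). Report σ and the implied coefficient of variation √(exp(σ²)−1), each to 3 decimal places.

If T ~ Lognormal(μ,σ) then ln T ~ Normal(μ,σ), so the p-quantile of ln T is μ + z_p·σ.
ln(1.4) = 0.3365 and ln(2.76) = 1.015; z_{0.5} = 0, z_{0.86} = 1.08.
σ = (1.015 − 0.3365)/(1.08 − (0)) = 0.628.
μ = 0.3365 − (0)·0.628 = 0.336.
CV = √(exp(σ²)−1) = √(exp(0.3948)−1) = 0.696.

σ ≈ 0.628, CV ≈ 0.696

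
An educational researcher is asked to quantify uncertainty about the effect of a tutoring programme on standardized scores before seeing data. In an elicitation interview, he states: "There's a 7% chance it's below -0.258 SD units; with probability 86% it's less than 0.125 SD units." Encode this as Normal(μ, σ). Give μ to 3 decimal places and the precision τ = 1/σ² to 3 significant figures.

μ = -0.037, τ = 44.5

The p-quantile of Normal(μ,σ) is μ + z_p·σ, with z_{0.07} = -1.476 and z_{0.86} = 1.08.
Eliminate σ: μ = (z₂·x₁ − z₁·x₂)/(z₂ − z₁) = (1.08·-0.258 − (-1.476)·0.125)/2.556 = -0.037.
Then σ = (x₂ − x₁)/(z₂ − z₁) = (0.125 − -0.258)/2.556 = 0.150.
Precision τ = 1/σ² = 1/0.1498² = 44.5.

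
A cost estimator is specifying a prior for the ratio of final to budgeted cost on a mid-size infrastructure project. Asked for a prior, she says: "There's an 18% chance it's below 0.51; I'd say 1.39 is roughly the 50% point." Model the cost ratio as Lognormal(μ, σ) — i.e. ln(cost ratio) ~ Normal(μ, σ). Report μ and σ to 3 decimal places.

If T ~ Lognormal(μ,σ) then ln T ~ Normal(μ,σ), so the p-quantile of ln T is μ + z_p·σ.
ln(0.51) = -0.6733 and ln(1.39) = 0.3293; z_{0.18} = -0.9154, z_{0.5} = 0.
σ = (0.3293 − -0.6733)/(0 − (-0.9154)) = 1.095.
μ = -0.6733 − (-0.9154)·1.095 = 0.329.

μ ≈ 0.329, σ ≈ 1.095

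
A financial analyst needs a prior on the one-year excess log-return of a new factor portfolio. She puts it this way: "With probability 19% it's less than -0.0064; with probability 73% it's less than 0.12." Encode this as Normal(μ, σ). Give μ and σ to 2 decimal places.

μ = 0.07, σ = 0.08

For Normal(μ,σ), the p-quantile is μ + z_p·σ. Here z_{0.19} = -0.8779, z_{0.73} = 0.6128.
So -0.0064 = μ − 0.8779σ and 0.12 = μ + 0.6128σ.
Subtracting: σ = (0.12 − -0.0064)/(0.6128 − (-0.8779)) = 0.08.
Then μ = -0.0064 − (-0.8779)·0.08 = 0.07.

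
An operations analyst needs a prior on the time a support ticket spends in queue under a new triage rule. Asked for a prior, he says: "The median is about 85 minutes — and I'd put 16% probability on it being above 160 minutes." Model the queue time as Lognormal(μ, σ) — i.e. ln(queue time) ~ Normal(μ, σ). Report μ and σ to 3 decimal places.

If T ~ Lognormal(μ,σ) then ln T ~ Normal(μ,σ), so the p-quantile of ln T is μ + z_p·σ.
ln(85) = 4.443 and ln(160) = 5.075; z_{0.5} = 0, z_{0.84} = 0.9945.
σ = (5.075 − 4.443)/(0.9945 − (0)) = 0.636.
μ = 4.443 − (0)·0.636 = 4.443.

μ ≈ 4.443, σ ≈ 0.636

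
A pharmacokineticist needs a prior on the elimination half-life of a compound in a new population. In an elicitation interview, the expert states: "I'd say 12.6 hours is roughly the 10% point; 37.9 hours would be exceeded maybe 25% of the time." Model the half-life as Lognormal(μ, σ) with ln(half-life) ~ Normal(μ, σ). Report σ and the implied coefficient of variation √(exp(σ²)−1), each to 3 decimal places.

If T ~ Lognormal(μ,σ) then ln T ~ Normal(μ,σ), so the p-quantile of ln T is μ + z_p·σ.
ln(12.6) = 2.534 and ln(37.9) = 3.635; z_{0.1} = -1.282, z_{0.75} = 0.6745.
σ = (3.635 − 2.534)/(0.6745 − (-1.282)) = 0.563.
μ = 2.534 − (-1.282)·0.563 = 3.255.
CV = √(exp(σ²)−1) = √(exp(0.3170)−1) = 0.611.

σ ≈ 0.563, CV ≈ 0.611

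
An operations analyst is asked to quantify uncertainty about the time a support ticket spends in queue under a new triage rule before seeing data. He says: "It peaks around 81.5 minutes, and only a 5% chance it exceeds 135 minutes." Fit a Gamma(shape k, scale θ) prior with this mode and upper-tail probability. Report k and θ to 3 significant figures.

Gamma(k,θ) with k>1 has mode (k−1)θ, so θ = 81.5/(k−1).
Need P(X < 135) = 0.95 with θ tied to k this way. Start at k = 2, θ = 81.5: P(X<135) ≈ 0.493.
Too low — raise k to concentrate. Iterating converges to k ≈ 12.
Then θ = 81.5/(12−1) ≈ 7.43.

k ≈ 12, θ ≈ 7.43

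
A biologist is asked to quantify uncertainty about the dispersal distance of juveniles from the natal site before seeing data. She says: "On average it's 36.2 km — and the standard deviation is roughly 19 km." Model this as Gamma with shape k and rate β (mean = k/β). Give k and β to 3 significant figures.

For Gamma(k, rate β): mean = k/β, variance = k/β², so CV = 1/√k.
CV = SD/mean = 19/36.2 = 0.5249, hence k = 1/CV² = 3.63.
Then β = k/mean = 3.63/36.2 = 0.1.

k ≈ 3.63, β ≈ 0.1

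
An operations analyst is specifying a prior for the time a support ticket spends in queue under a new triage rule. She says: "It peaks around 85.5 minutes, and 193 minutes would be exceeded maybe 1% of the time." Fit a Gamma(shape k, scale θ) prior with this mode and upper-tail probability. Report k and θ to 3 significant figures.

Gamma(k,θ) with k>1 has mode (k−1)θ, so θ = 85.5/(k−1).
Need P(X < 193) = 0.99 with θ tied to k this way. Start at k = 2, θ = 85.5: P(X<193) ≈ 0.659.
Too low — raise k to concentrate. Iterating converges to k ≈ 8.24.
Then θ = 85.5/(8.24−1) ≈ 11.8.

k ≈ 8.24, θ ≈ 11.8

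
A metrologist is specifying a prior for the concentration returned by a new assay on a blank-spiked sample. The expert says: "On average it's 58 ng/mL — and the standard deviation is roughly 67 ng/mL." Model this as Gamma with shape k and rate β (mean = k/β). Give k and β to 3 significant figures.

For Gamma(k, rate β): mean = k/β, variance = k/β², so CV = 1/√k.
CV = SD/mean = 67/58 = 1.155, hence k = 1/CV² = 0.749.
Then β = k/mean = 0.749/58 = 0.0129.

k ≈ 0.749, β ≈ 0.0129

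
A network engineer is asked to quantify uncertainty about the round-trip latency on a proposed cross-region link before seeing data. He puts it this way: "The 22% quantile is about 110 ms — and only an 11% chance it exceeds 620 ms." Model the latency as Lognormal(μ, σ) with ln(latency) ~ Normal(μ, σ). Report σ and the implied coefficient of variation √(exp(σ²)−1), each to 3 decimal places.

σ ≈ 0.865, CV ≈ 1.055

If T ~ Lognormal(μ,σ) then ln T ~ Normal(μ,σ), so the p-quantile of ln T is μ + z_p·σ.
ln(110) = 4.7 and ln(620) = 6.43; z_{0.22} = -0.7722, z_{0.89} = 1.227.
σ = (6.43 − 4.7)/(1.227 − (-0.7722)) = 0.865.
μ = 4.7 − (-0.7722)·0.865 = 5.369.
CV = √(exp(σ²)−1) = √(exp(0.7485)−1) = 1.055.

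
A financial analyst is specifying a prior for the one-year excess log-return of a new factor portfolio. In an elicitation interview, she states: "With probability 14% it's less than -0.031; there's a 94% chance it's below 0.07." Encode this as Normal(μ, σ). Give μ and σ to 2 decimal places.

μ = 0.01, σ = 0.04

For Normal(μ,σ), the p-quantile is μ + z_p·σ. Here z_{0.14} = -1.08, z_{0.94} = 1.555.
So -0.031 = μ − 1.08σ and 0.07 = μ + 1.555σ.
Subtracting: σ = (0.07 − -0.031)/(1.555 − (-1.08)) = 0.04.
Then μ = -0.031 − (-1.08)·0.04 = 0.01.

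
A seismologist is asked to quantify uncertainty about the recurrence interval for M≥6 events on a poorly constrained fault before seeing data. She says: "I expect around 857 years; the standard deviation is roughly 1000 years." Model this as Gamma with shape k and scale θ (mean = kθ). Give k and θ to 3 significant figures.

k ≈ 0.734, θ ≈ 1170

For Gamma(k, scale θ): mean = kθ, variance = kθ², so CV = 1/√k.
CV = SD/mean = 1000/857 = 1.167, hence k = 1/CV² = 0.734.
Then θ = mean/k = 857/0.734 = 1170.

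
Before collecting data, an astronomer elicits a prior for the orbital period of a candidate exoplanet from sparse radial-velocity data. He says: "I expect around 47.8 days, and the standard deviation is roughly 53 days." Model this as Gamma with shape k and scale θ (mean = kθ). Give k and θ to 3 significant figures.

k ≈ 0.813, θ ≈ 58.8

For Gamma(k, scale θ): mean = kθ, variance = kθ², so CV = 1/√k.
CV = SD/mean = 53/47.8 = 1.109, hence k = 1/CV² = 0.813.
Then θ = mean/k = 47.8/0.813 = 58.8.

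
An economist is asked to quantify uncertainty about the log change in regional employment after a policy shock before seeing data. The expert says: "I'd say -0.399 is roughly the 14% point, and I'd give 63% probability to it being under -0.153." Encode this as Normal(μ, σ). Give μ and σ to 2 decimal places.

μ = -0.21, σ = 0.17

The p-quantile of Normal(μ,σ) is μ + z_p·σ, with z_{0.14} = -1.08 and z_{0.63} = 0.3319.
Eliminate σ: μ = (z₂·x₁ − z₁·x₂)/(z₂ − z₁) = (0.3319·-0.399 − (-1.08)·-0.153)/1.412 = -0.21.
Then σ = (x₂ − x₁)/(z₂ − z₁) = (-0.153 − -0.399)/1.412 = 0.17.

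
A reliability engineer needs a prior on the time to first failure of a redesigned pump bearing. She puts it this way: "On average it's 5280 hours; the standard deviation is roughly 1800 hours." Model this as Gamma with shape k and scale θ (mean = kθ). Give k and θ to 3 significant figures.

For Gamma(k, scale θ): mean = kθ, variance = kθ², so CV = 1/√k.
CV = SD/mean = 1800/5280 = 0.3409, hence k = 1/CV² = 8.6.
Then θ = mean/k = 5280/8.6 = 614.

k ≈ 8.6, θ ≈ 614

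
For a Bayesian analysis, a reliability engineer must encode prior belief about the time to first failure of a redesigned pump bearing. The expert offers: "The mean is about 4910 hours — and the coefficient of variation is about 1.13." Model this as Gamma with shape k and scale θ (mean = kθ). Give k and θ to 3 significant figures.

k ≈ 0.783, θ ≈ 6270

For Gamma(k, scale θ): mean = kθ, variance = kθ², so CV = 1/√k.
CV = 1.13, hence k = 1/CV² = 0.783.
Then θ = mean/k = 4910/0.783 = 6270.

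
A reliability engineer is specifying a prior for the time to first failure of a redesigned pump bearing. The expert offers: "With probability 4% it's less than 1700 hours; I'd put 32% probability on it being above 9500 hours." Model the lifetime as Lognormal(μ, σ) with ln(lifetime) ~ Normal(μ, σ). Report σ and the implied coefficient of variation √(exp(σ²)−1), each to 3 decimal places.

σ ≈ 0.776, CV ≈ 0.908

If T ~ Lognormal(μ,σ) then ln T ~ Normal(μ,σ), so the p-quantile of ln T is μ + z_p·σ.
ln(1700) = 7.438 and ln(9500) = 9.159; z_{0.04} = -1.751, z_{0.68} = 0.4677.
σ = (9.159 − 7.438)/(0.4677 − (-1.751)) = 0.776.
μ = 7.438 − (-1.751)·0.776 = 8.796.
CV = √(exp(σ²)−1) = √(exp(0.6016)−1) = 0.908.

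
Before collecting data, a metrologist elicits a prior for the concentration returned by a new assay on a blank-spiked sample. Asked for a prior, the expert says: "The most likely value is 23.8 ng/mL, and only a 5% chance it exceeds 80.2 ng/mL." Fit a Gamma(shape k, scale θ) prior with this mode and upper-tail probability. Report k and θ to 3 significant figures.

k ≈ 2.76, θ ≈ 13.5

Gamma(k,θ) with k>1 has mode (k−1)θ, so θ = 23.8/(k−1).
Need P(X < 80.2) = 0.95 with θ tied to k this way. Start at k = 2, θ = 23.8: P(X<80.2) ≈ 0.850.
Too low — raise k to concentrate. Iterating converges to k ≈ 2.76.
Then θ = 23.8/(2.76−1) ≈ 13.5.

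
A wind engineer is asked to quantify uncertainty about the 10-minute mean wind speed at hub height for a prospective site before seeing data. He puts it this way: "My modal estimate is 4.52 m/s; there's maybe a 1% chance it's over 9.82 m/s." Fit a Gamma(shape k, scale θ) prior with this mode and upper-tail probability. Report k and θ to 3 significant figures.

k ≈ 9.03, θ ≈ 0.563

Gamma(k,θ) with k>1 has mode (k−1)θ, so θ = 4.52/(k−1).
Need P(X < 9.82) = 0.99 with θ tied to k this way. Start at k = 2, θ = 4.52: P(X<9.82) ≈ 0.639.
Too low — raise k to concentrate. Iterating converges to k ≈ 9.03.
Then θ = 4.52/(9.03−1) ≈ 0.563.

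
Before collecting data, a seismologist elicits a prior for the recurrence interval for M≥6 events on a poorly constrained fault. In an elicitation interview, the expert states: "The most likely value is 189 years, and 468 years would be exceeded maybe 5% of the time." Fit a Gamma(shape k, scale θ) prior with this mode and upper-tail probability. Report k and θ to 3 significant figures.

Gamma(k,θ) with k>1 has mode (k−1)θ, so θ = 189/(k−1).
Need P(X < 468) = 0.95 with θ tied to k this way. Start at k = 2, θ = 189: P(X<468) ≈ 0.708.
Too low — raise k to concentrate. Iterating converges to k ≈ 4.31.
Then θ = 189/(4.31−1) ≈ 57.2.

k ≈ 4.31, θ ≈ 57.2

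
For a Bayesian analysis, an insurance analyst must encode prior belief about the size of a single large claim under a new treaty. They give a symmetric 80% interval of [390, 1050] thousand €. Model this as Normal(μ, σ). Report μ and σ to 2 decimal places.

μ = 720.00, σ = 257.50

A symmetric 80% interval runs μ ± z·σ with z = 1.282.
Half-width = 330, so σ = 330/1.282 = 257.50.
μ is the interval midpoint, 720.00.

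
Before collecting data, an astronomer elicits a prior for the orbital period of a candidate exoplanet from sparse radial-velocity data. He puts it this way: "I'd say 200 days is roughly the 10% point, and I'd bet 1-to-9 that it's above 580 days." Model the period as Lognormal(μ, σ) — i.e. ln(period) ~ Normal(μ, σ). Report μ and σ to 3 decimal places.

μ ≈ 5.831, σ ≈ 0.415

If T ~ Lognormal(μ,σ) then ln T ~ Normal(μ,σ), so the p-quantile of ln T is μ + z_p·σ.
ln(200) = 5.298 and ln(580) = 6.363; z_{0.1} = -1.282, z_{0.9} = 1.282.
σ = (6.363 − 5.298)/(1.282 − (-1.282)) = 0.415.
μ = 5.298 − (-1.282)·0.415 = 5.831.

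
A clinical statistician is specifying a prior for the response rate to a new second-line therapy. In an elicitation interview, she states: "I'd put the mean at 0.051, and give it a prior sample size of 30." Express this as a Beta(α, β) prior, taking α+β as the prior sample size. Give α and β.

α = 1.53, β = 28.47

Under the effective-sample-size interpretation, Beta(α, β) has prior mean α/(α+β) and prior sample size α+β.
So α+β = 30 and α/(α+β) = 0.051, giving α = 0.051·30 = 1.53 and β = 30 − 1.53 = 28.47.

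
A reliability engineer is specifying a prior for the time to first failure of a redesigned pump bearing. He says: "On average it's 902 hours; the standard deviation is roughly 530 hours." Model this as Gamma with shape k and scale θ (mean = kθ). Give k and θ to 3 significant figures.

For Gamma(k, scale θ): mean = kθ, variance = kθ², so CV = 1/√k.
CV = SD/mean = 530/902 = 0.5876, hence k = 1/CV² = 2.9.
Then θ = mean/k = 902/2.9 = 311.

k ≈ 2.9, θ ≈ 311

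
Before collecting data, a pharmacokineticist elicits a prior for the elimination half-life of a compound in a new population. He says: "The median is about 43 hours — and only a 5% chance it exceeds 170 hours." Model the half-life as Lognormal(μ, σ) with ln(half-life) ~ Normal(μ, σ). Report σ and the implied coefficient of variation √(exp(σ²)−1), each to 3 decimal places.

σ ≈ 0.836, CV ≈ 1.005

If T ~ Lognormal(μ,σ) then ln T ~ Normal(μ,σ), so the p-quantile of ln T is μ + z_p·σ.
ln(43) = 3.761 and ln(170) = 5.136; z_{0.5} = 0, z_{0.95} = 1.645.
σ = (5.136 − 3.761)/(1.645 − (0)) = 0.836.
μ = 3.761 − (0)·0.836 = 3.761.
CV = √(exp(σ²)−1) = √(exp(0.6984)−1) = 1.005.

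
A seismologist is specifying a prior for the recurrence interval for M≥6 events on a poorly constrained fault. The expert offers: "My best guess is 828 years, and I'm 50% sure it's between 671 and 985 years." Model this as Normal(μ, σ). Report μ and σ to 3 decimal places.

μ = 828.000, σ = 232.769

A symmetric 50% interval runs μ ± z·σ with z = 0.6745.
Half-width = 157, so σ = 157/0.6745 = 232.769.
μ is the stated best guess, 828.000.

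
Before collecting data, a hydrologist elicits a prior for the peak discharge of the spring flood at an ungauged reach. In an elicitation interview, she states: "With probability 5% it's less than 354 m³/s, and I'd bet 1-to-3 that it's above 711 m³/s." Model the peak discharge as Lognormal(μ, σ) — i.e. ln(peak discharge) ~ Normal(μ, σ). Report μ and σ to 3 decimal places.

μ ≈ 6.364, σ ≈ 0.301

If T ~ Lognormal(μ,σ) then ln T ~ Normal(μ,σ), so the p-quantile of ln T is μ + z_p·σ.
ln(354) = 5.869 and ln(711) = 6.567; z_{0.05} = -1.645, z_{0.75} = 0.6745.
σ = (6.567 − 5.869)/(0.6745 − (-1.645)) = 0.301.
μ = 5.869 − (-1.645)·0.301 = 6.364.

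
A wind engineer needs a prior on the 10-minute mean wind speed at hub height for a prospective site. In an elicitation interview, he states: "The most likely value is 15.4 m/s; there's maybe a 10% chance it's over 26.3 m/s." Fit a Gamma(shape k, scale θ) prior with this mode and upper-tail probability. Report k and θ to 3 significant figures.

Gamma(k,θ) with k>1 has mode (k−1)θ, so θ = 15.4/(k−1).
Need P(X < 26.3) = 0.9 with θ tied to k this way. Start at k = 2, θ = 15.4: P(X<26.3) ≈ 0.509.
Too low — raise k to concentrate. Iterating converges to k ≈ 7.61.
Then θ = 15.4/(7.61−1) ≈ 2.33.

k ≈ 7.61, θ ≈ 2.33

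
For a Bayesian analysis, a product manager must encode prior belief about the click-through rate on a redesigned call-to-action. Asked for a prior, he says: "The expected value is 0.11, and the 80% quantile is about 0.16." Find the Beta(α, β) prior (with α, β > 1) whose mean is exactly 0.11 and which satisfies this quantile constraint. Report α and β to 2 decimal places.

α ≈ 2.46, β ≈ 19.88

With mean 0.11 fixed, write α = 0.11s, β = 0.89s where s = α+β.
Need P(θ < 0.16) = 0.8 under Beta(0.11s, 0.89s). Normal approximation: (q−m)/√(m(1−m)/s) ≈ z_{0.8} = 0.842, so s ≈ 0.11·0.89·(0.842)²/(0.16−0.11)² = 27.7.
At s = 27.7: P(θ<0.16) ≈ 0.816. Adjusting to match 0.8 gives s ≈ 22.34.
So α = 0.11·22.34 ≈ 2.46, β = 0.89·22.34 ≈ 19.88.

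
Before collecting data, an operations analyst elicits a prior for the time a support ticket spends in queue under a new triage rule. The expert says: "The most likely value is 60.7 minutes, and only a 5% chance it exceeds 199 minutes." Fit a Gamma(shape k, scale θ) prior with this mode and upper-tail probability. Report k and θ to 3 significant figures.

Gamma(k,θ) with k>1 has mode (k−1)θ, so θ = 60.7/(k−1).
Need P(X < 199) = 0.95 with θ tied to k this way. Start at k = 2, θ = 60.7: P(X<199) ≈ 0.839.
Too low — raise k to concentrate. Iterating converges to k ≈ 2.85.
Then θ = 60.7/(2.85−1) ≈ 32.8.

k ≈ 2.85, θ ≈ 32.8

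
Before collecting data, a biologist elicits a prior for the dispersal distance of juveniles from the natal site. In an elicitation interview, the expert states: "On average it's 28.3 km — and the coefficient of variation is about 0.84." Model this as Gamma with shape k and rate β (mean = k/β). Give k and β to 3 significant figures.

k ≈ 1.42, β ≈ 0.0501

For Gamma(k, rate β): mean = k/β, variance = k/β², so CV = 1/√k.
CV = 0.84, hence k = 1/CV² = 1.42.
Then β = k/mean = 1.42/28.3 = 0.0501.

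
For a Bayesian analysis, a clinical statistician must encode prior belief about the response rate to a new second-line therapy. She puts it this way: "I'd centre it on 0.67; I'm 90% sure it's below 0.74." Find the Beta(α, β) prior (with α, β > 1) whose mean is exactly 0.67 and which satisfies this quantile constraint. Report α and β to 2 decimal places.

With mean 0.67 fixed, write α = 0.67s, β = 0.33s where s = α+β.
Need P(θ < 0.74) = 0.9 under Beta(0.67s, 0.33s). Normal approximation: (q−m)/√(m(1−m)/s) ≈ z_{0.9} = 1.28, so s ≈ 0.67·0.33·(1.28)²/(0.74−0.67)² = 74.1.
At s = 74.1: P(θ<0.74) ≈ 0.904. Adjusting to match 0.9 gives s ≈ 71.47.
So α = 0.67·71.47 ≈ 47.89, β = 0.33·71.47 ≈ 23.59.

α ≈ 47.89, β ≈ 23.59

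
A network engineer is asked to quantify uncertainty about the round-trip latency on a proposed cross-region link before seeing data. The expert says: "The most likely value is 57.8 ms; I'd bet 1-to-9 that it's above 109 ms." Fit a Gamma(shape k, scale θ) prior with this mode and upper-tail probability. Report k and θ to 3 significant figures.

k ≈ 5.75, θ ≈ 12.2

Gamma(k,θ) with k>1 has mode (k−1)θ, so θ = 57.8/(k−1).
Need P(X < 109) = 0.9 with θ tied to k this way. Start at k = 2, θ = 57.8: P(X<109) ≈ 0.562.
Too low — raise k to concentrate. Iterating converges to k ≈ 5.75.
Then θ = 57.8/(5.75−1) ≈ 12.2.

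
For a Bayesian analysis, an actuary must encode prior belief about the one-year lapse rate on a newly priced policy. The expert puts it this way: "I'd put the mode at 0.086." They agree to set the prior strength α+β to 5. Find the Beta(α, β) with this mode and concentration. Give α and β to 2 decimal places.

α = 1.26, β = 3.74

For α,β > 1 the Beta mode is (α−1)/(α+β−2). With α+β = 5, the mode is (α−1)/3.
Set (α−1)/3 = 0.086 → α = 1 + 0.086·3 = 1.26.
β = 5 − α = 3.74.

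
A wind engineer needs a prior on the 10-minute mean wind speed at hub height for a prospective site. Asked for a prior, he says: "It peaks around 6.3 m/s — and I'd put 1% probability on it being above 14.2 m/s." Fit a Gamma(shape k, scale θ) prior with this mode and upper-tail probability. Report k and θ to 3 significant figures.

k ≈ 8.26, θ ≈ 0.867

Gamma(k,θ) with k>1 has mode (k−1)θ, so θ = 6.3/(k−1).
Need P(X < 14.2) = 0.99 with θ tied to k this way. Start at k = 2, θ = 6.3: P(X<14.2) ≈ 0.658.
Too low — raise k to concentrate. Iterating converges to k ≈ 8.26.
Then θ = 6.3/(8.26−1) ≈ 0.867.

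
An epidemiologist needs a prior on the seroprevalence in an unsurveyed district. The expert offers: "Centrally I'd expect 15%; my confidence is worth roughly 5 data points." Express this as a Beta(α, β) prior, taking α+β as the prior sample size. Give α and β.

Under the effective-sample-size interpretation, Beta(α, β) has prior mean α/(α+β) and prior sample size α+β.
So α+β = 5 and α/(α+β) = 0.15, giving α = 0.15·5 = 0.75 and β = 5 − 0.75 = 4.25.

α = 0.75, β = 4.25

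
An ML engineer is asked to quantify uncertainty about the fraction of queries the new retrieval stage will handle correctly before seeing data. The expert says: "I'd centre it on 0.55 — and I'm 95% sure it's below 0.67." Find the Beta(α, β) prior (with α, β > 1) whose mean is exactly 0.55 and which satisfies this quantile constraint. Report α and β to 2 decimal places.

With mean 0.55 fixed, write α = 0.55s, β = 0.45s where s = α+β.
Need P(θ < 0.67) = 0.95 under Beta(0.55s, 0.45s). Normal approximation: (q−m)/√(m(1−m)/s) ≈ z_{0.95} = 1.64, so s ≈ 0.55·0.45·(1.64)²/(0.67−0.55)² = 46.5.
At s = 46.5: P(θ<0.67) ≈ 0.953. Adjusting to match 0.95 gives s ≈ 44.64.
So α = 0.55·44.64 ≈ 24.55, β = 0.45·44.64 ≈ 20.09.

α ≈ 24.55, β ≈ 20.09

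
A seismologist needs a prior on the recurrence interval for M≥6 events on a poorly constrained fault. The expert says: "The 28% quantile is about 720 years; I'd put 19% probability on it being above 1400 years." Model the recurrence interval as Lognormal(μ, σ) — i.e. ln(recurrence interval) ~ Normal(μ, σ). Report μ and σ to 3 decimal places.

If T ~ Lognormal(μ,σ) then ln T ~ Normal(μ,σ), so the p-quantile of ln T is μ + z_p·σ.
ln(720) = 6.579 and ln(1400) = 7.244; z_{0.28} = -0.5828, z_{0.81} = 0.8779.
σ = (7.244 − 6.579)/(0.8779 − (-0.5828)) = 0.455.
μ = 6.579 − (-0.5828)·0.455 = 6.845.

μ ≈ 6.845, σ ≈ 0.455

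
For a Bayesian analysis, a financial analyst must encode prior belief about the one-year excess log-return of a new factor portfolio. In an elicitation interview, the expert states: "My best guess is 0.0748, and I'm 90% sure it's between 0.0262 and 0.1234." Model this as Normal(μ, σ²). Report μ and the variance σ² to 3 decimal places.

μ = 0.075, σ² = 0.001

A symmetric 90% interval runs μ ± z·σ with z = 1.645.
Half-width = 0.0486, so σ = 0.0486/1.645 = 0.0295 and σ² = 0.001.
μ is the stated best guess, 0.075.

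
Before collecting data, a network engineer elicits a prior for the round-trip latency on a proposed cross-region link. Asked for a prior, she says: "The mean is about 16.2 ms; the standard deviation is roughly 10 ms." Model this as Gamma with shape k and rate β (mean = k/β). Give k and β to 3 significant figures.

k ≈ 2.62, β ≈ 0.162

For Gamma(k, rate β): mean = k/β, variance = k/β², so CV = 1/√k.
CV = SD/mean = 10/16.2 = 0.6173, hence k = 1/CV² = 2.62.
Then β = k/mean = 2.62/16.2 = 0.162.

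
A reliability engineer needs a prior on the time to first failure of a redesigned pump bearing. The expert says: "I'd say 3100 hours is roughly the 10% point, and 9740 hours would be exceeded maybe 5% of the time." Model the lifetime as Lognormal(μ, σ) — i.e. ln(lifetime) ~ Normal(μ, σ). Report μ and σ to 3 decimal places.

If T ~ Lognormal(μ,σ) then ln T ~ Normal(μ,σ), so the p-quantile of ln T is μ + z_p·σ.
ln(3100) = 8.039 and ln(9740) = 9.184; z_{0.1} = -1.282, z_{0.95} = 1.645.
σ = (9.184 − 8.039)/(1.645 − (-1.282)) = 0.391.
μ = 8.039 − (-1.282)·0.391 = 8.541.

μ ≈ 8.541, σ ≈ 0.391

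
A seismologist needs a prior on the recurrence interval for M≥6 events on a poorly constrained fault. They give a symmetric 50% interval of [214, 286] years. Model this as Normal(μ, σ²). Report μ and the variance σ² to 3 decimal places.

μ = 250.000, σ² = 2848.750

A symmetric 50% interval runs μ ± z·σ with z = 0.6745.
Half-width = 36, so σ = 36/0.6745 = 53.3737 and σ² = 2848.750.
μ is the interval midpoint, 250.000.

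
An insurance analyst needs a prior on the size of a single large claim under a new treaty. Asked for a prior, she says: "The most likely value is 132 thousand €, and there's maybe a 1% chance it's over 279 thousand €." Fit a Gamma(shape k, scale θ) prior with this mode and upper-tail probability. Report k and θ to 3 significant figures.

Gamma(k,θ) with k>1 has mode (k−1)θ, so θ = 132/(k−1).
Need P(X < 279) = 0.99 with θ tied to k this way. Start at k = 2, θ = 132: P(X<279) ≈ 0.624.
Too low — raise k to concentrate. Iterating converges to k ≈ 9.68.
Then θ = 132/(9.68−1) ≈ 15.2.

k ≈ 9.68, θ ≈ 15.2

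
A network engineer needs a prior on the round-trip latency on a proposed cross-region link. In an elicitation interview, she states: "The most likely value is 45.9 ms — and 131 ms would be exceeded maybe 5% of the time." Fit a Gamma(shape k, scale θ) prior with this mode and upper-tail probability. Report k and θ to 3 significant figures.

Gamma(k,θ) with k>1 has mode (k−1)θ, so θ = 45.9/(k−1).
Need P(X < 131) = 0.95 with θ tied to k this way. Start at k = 2, θ = 45.9: P(X<131) ≈ 0.778.
Too low — raise k to concentrate. Iterating converges to k ≈ 3.43.
Then θ = 45.9/(3.43−1) ≈ 18.9.

k ≈ 3.43, θ ≈ 18.9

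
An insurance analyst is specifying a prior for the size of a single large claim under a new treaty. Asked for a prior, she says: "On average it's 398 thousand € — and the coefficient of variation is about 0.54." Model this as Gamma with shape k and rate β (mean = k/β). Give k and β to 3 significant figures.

For Gamma(k, rate β): mean = k/β, variance = k/β², so CV = 1/√k.
CV = 0.54, hence k = 1/CV² = 3.43.
Then β = k/mean = 3.43/398 = 0.00862.

k ≈ 3.43, β ≈ 0.00862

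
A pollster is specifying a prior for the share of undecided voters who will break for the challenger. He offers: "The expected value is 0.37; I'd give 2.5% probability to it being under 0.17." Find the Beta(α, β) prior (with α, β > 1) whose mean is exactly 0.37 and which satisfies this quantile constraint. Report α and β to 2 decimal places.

With mean 0.37 fixed, write α = 0.37s, β = 0.63s where s = α+β.
Need P(θ < 0.17) = 0.025 under Beta(0.37s, 0.63s). Normal approximation: (q−m)/√(m(1−m)/s) ≈ z_{0.025} = -1.96, so s ≈ 0.37·0.63·(-1.96)²/(0.17−0.37)² = 22.4.
At s = 22.4: P(θ<0.17) ≈ 0.014. Adjusting to match 0.025 gives s ≈ 18.07.
So α = 0.37·18.07 ≈ 6.68, β = 0.63·18.07 ≈ 11.38.

α ≈ 6.68, β ≈ 11.38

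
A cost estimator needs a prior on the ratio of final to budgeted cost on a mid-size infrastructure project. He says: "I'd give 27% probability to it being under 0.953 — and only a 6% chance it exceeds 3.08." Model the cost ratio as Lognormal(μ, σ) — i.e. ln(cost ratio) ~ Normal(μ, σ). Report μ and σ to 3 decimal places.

μ ≈ 0.284, σ ≈ 0.541

If T ~ Lognormal(μ,σ) then ln T ~ Normal(μ,σ), so the p-quantile of ln T is μ + z_p·σ.
ln(0.953) = -0.04814 and ln(3.08) = 1.125; z_{0.27} = -0.6128, z_{0.94} = 1.555.
σ = (1.125 − -0.04814)/(1.555 − (-0.6128)) = 0.541.
μ = -0.04814 − (-0.6128)·0.541 = 0.284.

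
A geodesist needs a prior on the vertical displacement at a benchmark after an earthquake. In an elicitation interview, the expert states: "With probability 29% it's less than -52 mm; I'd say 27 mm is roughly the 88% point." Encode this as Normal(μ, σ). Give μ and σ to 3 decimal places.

μ = -26.706, σ = 45.708

For Normal(μ,σ), the p-quantile is μ + z_p·σ. Here z_{0.29} = -0.5534, z_{0.88} = 1.175.
So -52 = μ − 0.5534σ and 27 = μ + 1.175σ.
Subtracting: σ = (27 − -52)/(1.175 − (-0.5534)) = 45.708.
Then μ = -52 − (-0.5534)·45.708 = -26.706.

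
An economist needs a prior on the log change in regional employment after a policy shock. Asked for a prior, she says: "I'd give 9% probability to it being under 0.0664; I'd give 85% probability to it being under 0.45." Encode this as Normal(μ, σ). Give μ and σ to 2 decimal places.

The p-quantile of Normal(μ,σ) is μ + z_p·σ, with z_{0.09} = -1.341 and z_{0.85} = 1.036.
Eliminate σ: μ = (z₂·x₁ − z₁·x₂)/(z₂ − z₁) = (1.036·0.0664 − (-1.341)·0.45)/2.377 = 0.28.
Then σ = (x₂ − x₁)/(z₂ − z₁) = (0.45 − 0.0664)/2.377 = 0.16.

μ = 0.28, σ = 0.16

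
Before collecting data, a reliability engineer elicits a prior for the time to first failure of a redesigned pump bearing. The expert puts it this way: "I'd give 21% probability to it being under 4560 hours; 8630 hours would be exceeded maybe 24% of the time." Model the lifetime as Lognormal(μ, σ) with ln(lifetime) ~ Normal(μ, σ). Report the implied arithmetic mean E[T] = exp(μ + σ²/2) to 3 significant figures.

E[T] ≈ 7000 hours

If T ~ Lognormal(μ,σ) then ln T ~ Normal(μ,σ), so the p-quantile of ln T is μ + z_p·σ.
ln(4560) = 8.425 and ln(8630) = 9.063; z_{0.21} = -0.8064, z_{0.76} = 0.7063.
σ = (9.063 − 8.425)/(0.7063 − (-0.8064)) = 0.422.
μ = 8.425 − (-0.8064)·0.422 = 8.765.
E[T] = exp(μ + σ²/2) = exp(8.765 + 0.0889) = 7000 hours.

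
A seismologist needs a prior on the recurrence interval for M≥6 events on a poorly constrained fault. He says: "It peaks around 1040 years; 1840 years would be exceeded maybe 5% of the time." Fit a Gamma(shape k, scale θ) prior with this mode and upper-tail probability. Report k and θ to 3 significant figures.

Gamma(k,θ) with k>1 has mode (k−1)θ, so θ = 1040/(k−1).
Need P(X < 1840) = 0.95 with θ tied to k this way. Start at k = 2, θ = 1040: P(X<1840) ≈ 0.528.
Too low — raise k to concentrate. Iterating converges to k ≈ 9.57.
Then θ = 1040/(9.57−1) ≈ 121.

k ≈ 9.57, θ ≈ 121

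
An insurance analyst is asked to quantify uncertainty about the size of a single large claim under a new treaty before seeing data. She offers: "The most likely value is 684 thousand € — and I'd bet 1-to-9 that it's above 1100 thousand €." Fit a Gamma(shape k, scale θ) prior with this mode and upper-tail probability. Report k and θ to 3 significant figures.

k ≈ 9.33, θ ≈ 82.1

Gamma(k,θ) with k>1 has mode (k−1)θ, so θ = 684/(k−1).
Need P(X < 1100) = 0.9 with θ tied to k this way. Start at k = 2, θ = 684: P(X<1100) ≈ 0.478.
Too low — raise k to concentrate. Iterating converges to k ≈ 9.33.
Then θ = 684/(9.33−1) ≈ 82.1.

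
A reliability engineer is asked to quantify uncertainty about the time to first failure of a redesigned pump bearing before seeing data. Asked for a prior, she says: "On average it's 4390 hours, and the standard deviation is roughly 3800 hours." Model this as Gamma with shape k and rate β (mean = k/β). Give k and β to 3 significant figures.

For Gamma(k, rate β): mean = k/β, variance = k/β², so CV = 1/√k.
CV = SD/mean = 3800/4390 = 0.8656, hence k = 1/CV² = 1.33.
Then β = k/mean = 1.33/4390 = 0.000304.

k ≈ 1.33, β ≈ 0.000304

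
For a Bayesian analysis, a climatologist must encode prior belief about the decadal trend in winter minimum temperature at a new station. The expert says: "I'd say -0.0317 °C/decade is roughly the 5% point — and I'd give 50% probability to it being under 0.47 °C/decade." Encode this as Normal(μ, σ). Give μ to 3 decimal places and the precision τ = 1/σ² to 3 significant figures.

μ = 0.470, τ = 10.7

For Normal(μ,σ), the p-quantile is μ + z_p·σ. Here z_{0.05} = -1.645, z_{0.5} = 0.
So -0.0317 = μ − 1.645σ and 0.47 = μ + 0σ.
Subtracting: σ = (0.47 − -0.0317)/(0 − (-1.645)) = 0.305.
Then μ = -0.0317 − (-1.645)·0.305 = 0.470.
Precision τ = 1/σ² = 1/0.305² = 10.7.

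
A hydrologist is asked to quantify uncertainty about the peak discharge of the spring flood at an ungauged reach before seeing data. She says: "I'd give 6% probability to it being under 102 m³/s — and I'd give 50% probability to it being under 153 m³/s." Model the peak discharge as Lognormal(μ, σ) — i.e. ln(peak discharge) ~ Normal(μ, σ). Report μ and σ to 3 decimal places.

If T ~ Lognormal(μ,σ) then ln T ~ Normal(μ,σ), so the p-quantile of ln T is μ + z_p·σ.
ln(102) = 4.625 and ln(153) = 5.03; z_{0.06} = -1.555, z_{0.5} = 0.
σ = (5.03 − 4.625)/(0 − (-1.555)) = 0.261.
μ = 4.625 − (-1.555)·0.261 = 5.030.

μ ≈ 5.030, σ ≈ 0.261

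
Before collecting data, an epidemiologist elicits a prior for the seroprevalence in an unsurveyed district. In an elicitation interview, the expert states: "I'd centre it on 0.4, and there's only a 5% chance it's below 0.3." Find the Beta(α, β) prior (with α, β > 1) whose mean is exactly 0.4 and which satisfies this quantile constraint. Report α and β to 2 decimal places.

α ≈ 24.67, β ≈ 37.01

With mean 0.4 fixed, write α = 0.4s, β = 0.6s where s = α+β.
Need P(θ < 0.3) = 0.05 under Beta(0.4s, 0.6s). Normal approximation: (q−m)/√(m(1−m)/s) ≈ z_{0.05} = -1.64, so s ≈ 0.4·0.6·(-1.64)²/(0.3−0.4)² = 64.9.
At s = 64.9: P(θ<0.3) ≈ 0.046. Adjusting to match 0.05 gives s ≈ 61.68.
So α = 0.4·61.68 ≈ 24.67, β = 0.6·61.68 ≈ 37.01.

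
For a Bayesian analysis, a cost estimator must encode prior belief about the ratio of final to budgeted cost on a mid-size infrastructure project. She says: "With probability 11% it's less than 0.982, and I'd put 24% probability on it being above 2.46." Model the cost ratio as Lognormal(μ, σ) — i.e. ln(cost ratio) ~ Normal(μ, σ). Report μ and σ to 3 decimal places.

μ ≈ 0.565, σ ≈ 0.475

If T ~ Lognormal(μ,σ) then ln T ~ Normal(μ,σ), so the p-quantile of ln T is μ + z_p·σ.
ln(0.982) = -0.01816 and ln(2.46) = 0.9002; z_{0.11} = -1.227, z_{0.76} = 0.7063.
σ = (0.9002 − -0.01816)/(0.7063 − (-1.227)) = 0.475.
μ = -0.01816 − (-1.227)·0.475 = 0.565.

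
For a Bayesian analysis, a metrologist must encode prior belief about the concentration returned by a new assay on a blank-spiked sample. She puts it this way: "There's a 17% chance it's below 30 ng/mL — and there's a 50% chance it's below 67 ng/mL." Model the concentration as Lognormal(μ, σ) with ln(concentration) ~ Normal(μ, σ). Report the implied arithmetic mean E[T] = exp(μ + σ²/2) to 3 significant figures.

E[T] ≈ 95.5 ng/mL

If T ~ Lognormal(μ,σ) then ln T ~ Normal(μ,σ), so the p-quantile of ln T is μ + z_p·σ.
ln(30) = 3.401 and ln(67) = 4.205; z_{0.17} = -0.9542, z_{0.5} = 0.
σ = (4.205 − 3.401)/(0 − (-0.9542)) = 0.842.
μ = 3.401 − (-0.9542)·0.842 = 4.205.
E[T] = exp(μ + σ²/2) = exp(4.205 + 0.3546) = 95.5 ng/mL.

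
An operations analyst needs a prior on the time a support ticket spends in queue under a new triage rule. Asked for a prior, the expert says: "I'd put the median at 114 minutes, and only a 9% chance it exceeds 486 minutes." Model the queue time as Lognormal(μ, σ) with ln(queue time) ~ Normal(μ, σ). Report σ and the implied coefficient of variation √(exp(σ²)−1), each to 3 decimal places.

σ ≈ 1.081, CV ≈ 1.490

If T ~ Lognormal(μ,σ) then ln T ~ Normal(μ,σ), so the p-quantile of ln T is μ + z_p·σ.
ln(114) = 4.736 and ln(486) = 6.186; z_{0.5} = 0, z_{0.91} = 1.341.
σ = (6.186 − 4.736)/(1.341 − (0)) = 1.081.
μ = 4.736 − (0)·1.081 = 4.736.
CV = √(exp(σ²)−1) = √(exp(1.1696)−1) = 1.490.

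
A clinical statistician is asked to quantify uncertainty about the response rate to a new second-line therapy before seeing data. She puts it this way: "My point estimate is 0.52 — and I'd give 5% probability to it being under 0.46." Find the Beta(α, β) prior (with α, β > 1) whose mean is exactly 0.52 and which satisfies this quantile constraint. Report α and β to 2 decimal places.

α ≈ 97.49, β ≈ 89.99

With mean 0.52 fixed, write α = 0.52s, β = 0.48s where s = α+β.
Need P(θ < 0.46) = 0.05 under Beta(0.52s, 0.48s). Normal approximation: (q−m)/√(m(1−m)/s) ≈ z_{0.05} = -1.64, so s ≈ 0.52·0.48·(-1.64)²/(0.46−0.52)² = 187.6.
At s = 187.6: P(θ<0.46) ≈ 0.050. Adjusting to match 0.05 gives s ≈ 187.49.
So α = 0.52·187.49 ≈ 97.49, β = 0.48·187.49 ≈ 89.99.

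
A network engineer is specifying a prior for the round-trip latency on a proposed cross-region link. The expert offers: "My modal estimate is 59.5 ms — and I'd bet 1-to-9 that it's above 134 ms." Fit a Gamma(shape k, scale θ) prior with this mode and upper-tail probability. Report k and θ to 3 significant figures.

Gamma(k,θ) with k>1 has mode (k−1)θ, so θ = 59.5/(k−1).
Need P(X < 134) = 0.9 with θ tied to k this way. Start at k = 2, θ = 59.5: P(X<134) ≈ 0.658.
Too low — raise k to concentrate. Iterating converges to k ≈ 3.92.
Then θ = 59.5/(3.92−1) ≈ 20.4.

k ≈ 3.92, θ ≈ 20.4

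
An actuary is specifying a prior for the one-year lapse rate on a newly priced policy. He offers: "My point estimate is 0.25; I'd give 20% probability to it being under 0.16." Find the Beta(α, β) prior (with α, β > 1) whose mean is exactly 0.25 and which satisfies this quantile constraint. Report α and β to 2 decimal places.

α ≈ 4.26, β ≈ 12.77

With mean 0.25 fixed, write α = 0.25s, β = 0.75s where s = α+β.
Need P(θ < 0.16) = 0.2 under Beta(0.25s, 0.75s). Normal approximation: (q−m)/√(m(1−m)/s) ≈ z_{0.2} = -0.842, so s ≈ 0.25·0.75·(-0.842)²/(0.16−0.25)² = 16.4.
At s = 16.4: P(θ<0.16) ≈ 0.206. Adjusting to match 0.2 gives s ≈ 17.02.
So α = 0.25·17.02 ≈ 4.26, β = 0.75·17.02 ≈ 12.77.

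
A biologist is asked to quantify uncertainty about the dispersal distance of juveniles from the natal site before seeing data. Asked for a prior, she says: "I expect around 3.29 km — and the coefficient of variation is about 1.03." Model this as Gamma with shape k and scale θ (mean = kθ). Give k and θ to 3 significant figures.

k ≈ 0.943, θ ≈ 3.49

For Gamma(k, scale θ): mean = kθ, variance = kθ², so CV = 1/√k.
CV = 1.03, hence k = 1/CV² = 0.943.
Then θ = mean/k = 3.29/0.943 = 3.49.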